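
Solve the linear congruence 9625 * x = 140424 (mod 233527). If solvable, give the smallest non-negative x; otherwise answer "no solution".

gcd(9625, 233527):
233527 = 24·9625 + 2527
9625 = 3·2527 + 2044
2527 = 1·2044 + 483
2044 = 4·483 + 112
483 = 4·112 + 35
112 = 3·35 + 7
35 = 5·7 + 0
gcd = 7, but 7 ∤ 140424, so the congruence has no solution.

no solution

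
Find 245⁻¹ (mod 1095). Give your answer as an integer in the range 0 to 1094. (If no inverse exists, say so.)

no inverse exists

Compute gcd(245, 1095):
1095 = 4×245 + 115
245 = 2×115 + 15
115 = 7×15 + 10
15 = 1×10 + 5
10 = 2×5 + 0
The gcd is 5, not 1, hence no inverse exists.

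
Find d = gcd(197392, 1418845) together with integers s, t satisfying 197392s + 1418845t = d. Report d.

Apply Euclid's algorithm to 1418845 and 197392:
1418845 = 7×197392 + 37101
197392 = 5×37101 + 11887
37101 = 3×11887 + 1440
11887 = 8×1440 + 367
1440 = 3×367 + 339
367 = 1×339 + 28
339 = 12×28 + 3
28 = 9×3 + 1
3 = 3×1 + 0
gcd(197392, 1418845) = 1.
Working backward:
1 = 28 − 9·3
1 = −9·339 + 109·28
1 = 109·367 − 118·339
1 = −118·1440 + 463·367
1 = 463·11887 − 3822·1440
1 = −3822·37101 + 11929·11887
1 = 11929·197392 − 63467·37101
1 = −63467·1418845 + 456198·197392
So 1 = (-63467)·1418845 + (456198)·197392.

1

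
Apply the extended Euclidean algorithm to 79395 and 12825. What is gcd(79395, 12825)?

Euclidean algorithm:
79395 = 6*12825 + 2445
12825 = 5*2445 + 600
2445 = 4*600 + 45
600 = 13*45 + 15
45 = 3*15 + 0
gcd(79395, 12825) = 15.
Working backward:
15 = 600 − 13·45
15 = −13·2445 + 53·600
15 = 53·12825 − 278·2445
15 = −278·79395 + 1721·12825
So 15 = (-278)·79395 + (1721)·12825.

15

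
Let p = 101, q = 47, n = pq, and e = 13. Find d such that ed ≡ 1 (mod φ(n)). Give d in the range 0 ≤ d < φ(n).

2477

φ(n) = (p−1)(q−1) = 100·46 = 4600.
Need d with 13·d ≡ 1 (mod 4600). Apply the extended Euclidean algorithm:
4600 = 353·13 + 11
13 = 1·11 + 2
11 = 5·2 + 1
2 = 2·1 + 0
Back-substitute:
1 = 11 − 5·2
1 = −5·13 + 6·11
1 = 6·4600 − 2123·13
So 13·(-2123) ≡ 1 (mod 4600), hence d ≡ -2123 ≡ 2477 (mod 4600).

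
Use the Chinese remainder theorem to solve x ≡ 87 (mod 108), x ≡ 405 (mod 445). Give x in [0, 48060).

19095

Write x = 87 + 108·k. Then 108·k ≡ 405 − 87 ≡ 318 (mod 445).
Need 108⁻¹ mod 445. Extended Euclid on (445, 108):
445 = 4*108 + 13
108 = 8*13 + 4
13 = 3*4 + 1
4 = 4*1 + 0
Back-substitute:
1 = 13 − 3·4
1 = −3·108 + 25·13
1 = 25·445 − 103·108
108⁻¹ ≡ 342 (mod 445), so k ≡ 342·318 ≡ 176 (mod 445).
x = 87 + 108·176 = 19095.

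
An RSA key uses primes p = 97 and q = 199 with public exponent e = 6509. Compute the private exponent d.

6629

φ(n) = (p−1)(q−1) = 96·198 = 19008.
Need d with 6509·d ≡ 1 (mod 19008). Apply the extended Euclidean algorithm:
19008 = 2*6509 + 5990
6509 = 1*5990 + 519
5990 = 11*519 + 281
519 = 1*281 + 238
281 = 1*238 + 43
238 = 5*43 + 23
43 = 1*23 + 20
23 = 1*20 + 3
20 = 6*3 + 2
3 = 1*2 + 1
2 = 2*1 + 0
Back-substitute:
1 = 3 − 2
1 = −20 + 7·3
1 = 7·23 − 8·20
1 = −8·43 + 15·23
1 = 15·238 − 83·43
1 = −83·281 + 98·238
1 = 98·519 − 181·281
1 = −181·5990 + 2089·519
1 = 2089·6509 − 2270·5990
1 = −2270·19008 + 6629·6509
So 6509·6629 ≡ 1 (mod 19008), hence d = 6629.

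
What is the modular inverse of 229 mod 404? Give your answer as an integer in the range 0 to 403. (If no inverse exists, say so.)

Extended Euclidean algorithm:
404 = 1·229 + 175
229 = 1·175 + 54
175 = 3·54 + 13
54 = 4·13 + 2
13 = 6·2 + 1
2 = 2·1 + 0
gcd = 1, so the inverse exists. Back-substitute:
1 = 13 − 6·2
1 = −6·54 + 25·13
1 = 25·175 − 81·54
1 = −81·229 + 106·175
1 = 106·404 − 187·229
So 229·(-187) ≡ 1 (mod 404), and -187 ≡ 217 (mod 404).

217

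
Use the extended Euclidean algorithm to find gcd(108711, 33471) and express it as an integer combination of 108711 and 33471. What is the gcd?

9

Euclidean algorithm:
108711 = 3×33471 + 8298
33471 = 4×8298 + 279
8298 = 29×279 + 207
279 = 1×207 + 72
207 = 2×72 + 63
72 = 1×63 + 9
63 = 7×9 + 0
gcd(108711, 33471) = 9.
Back-substituting:
9 = 72 − 63
9 = −207 + 3·72
9 = 3·279 − 4·207
9 = −4·8298 + 119·279
9 = 119·33471 − 480·8298
9 = −480·108711 + 1559·33471
So 9 = (-480)·108711 + (1559)·33471.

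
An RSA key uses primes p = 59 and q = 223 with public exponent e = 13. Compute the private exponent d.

φ(n) = (p−1)(q−1) = 58·222 = 12876.
Need d with 13·d ≡ 1 (mod 12876). Apply the extended Euclidean algorithm:
12876 = 990·13 + 6
13 = 2·6 + 1
6 = 6·1 + 0
Back-substitute:
1 = 13 − 2·6
1 = −2·12876 + 1981·13
So 13·1981 ≡ 1 (mod 12876), hence d = 1981.

1981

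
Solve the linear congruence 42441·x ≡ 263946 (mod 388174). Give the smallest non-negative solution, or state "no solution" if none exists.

First find gcd(42441, 388174):
388174 = 9·42441 + 6205
42441 = 6·6205 + 5211
6205 = 1·5211 + 994
5211 = 5·994 + 241
994 = 4·241 + 30
241 = 8·30 + 1
30 = 30·1 + 0
gcd = 1, so a unique solution mod 388174 exists.
Back-substitute for the Bézout coefficients:
1 = 241 − 8·30
1 = −8·994 + 33·241
1 = 33·5211 − 173·994
1 = −173·6205 + 206·5211
1 = 206·42441 − 1409·6205
1 = −1409·388174 + 12887·42441
So 42441·(12887) ≡ 1 (mod 388174), giving 42441⁻¹ ≡ 12887.
x ≡ 42441⁻¹·263946 ≡ 12887·263946 ≡ 291514 (mod 388174).

291514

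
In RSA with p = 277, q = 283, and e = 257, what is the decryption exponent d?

43913

φ(n) = (p−1)(q−1) = 276·282 = 77832.
Need d with 257·d ≡ 1 (mod 77832). Apply the extended Euclidean algorithm:
77832 = 302*257 + 218
257 = 1*218 + 39
218 = 5*39 + 23
39 = 1*23 + 16
23 = 1*16 + 7
16 = 2*7 + 2
7 = 3*2 + 1
2 = 2*1 + 0
Back-substitute:
1 = 7 − 3·2
1 = −3·16 + 7·7
1 = 7·23 − 10·16
1 = −10·39 + 17·23
1 = 17·218 − 95·39
1 = −95·257 + 112·218
1 = 112·77832 − 33919·257
So 257·(-33919) ≡ 1 (mod 77832), hence d ≡ -33919 ≡ 43913 (mod 77832).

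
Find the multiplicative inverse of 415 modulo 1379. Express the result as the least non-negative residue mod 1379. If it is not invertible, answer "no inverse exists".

319

Apply the Euclidean algorithm to 1379 and 415:
1379 = 3·415 + 134
415 = 3·134 + 13
134 = 10·13 + 4
13 = 3·4 + 1
4 = 4·1 + 0
gcd = 1, so the inverse exists. Back-substitute:
1 = 13 − 3·4
1 = −3·134 + 31·13
1 = 31·415 − 96·134
1 = −96·1379 + 319·415
So 415·319 ≡ 1 (mod 1379).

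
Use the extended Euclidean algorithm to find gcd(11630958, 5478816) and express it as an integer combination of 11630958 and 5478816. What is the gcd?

Euclidean algorithm:
11630958 = 2*5478816 + 673326
5478816 = 8*673326 + 92208
673326 = 7*92208 + 27870
92208 = 3*27870 + 8598
27870 = 3*8598 + 2076
8598 = 4*2076 + 294
2076 = 7*294 + 18
294 = 16*18 + 6
18 = 3*6 + 0
gcd(11630958, 5478816) = 6.
Express as a combination:
6 = 294 − 16·18
6 = −16·2076 + 113·294
6 = 113·8598 − 468·2076
6 = −468·27870 + 1517·8598
6 = 1517·92208 − 5019·27870
6 = −5019·673326 + 36650·92208
6 = 36650·5478816 − 298219·673326
6 = −298219·11630958 + 633088·5478816
So 6 = (-298219)·11630958 + (633088)·5478816.

6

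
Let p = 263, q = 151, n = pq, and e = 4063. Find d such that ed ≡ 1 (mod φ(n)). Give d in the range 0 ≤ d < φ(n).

φ(n) = (p−1)(q−1) = 262·150 = 39300.
Need d with 4063·d ≡ 1 (mod 39300). Apply the extended Euclidean algorithm:
39300 = 9·4063 + 2733
4063 = 1·2733 + 1330
2733 = 2·1330 + 73
1330 = 18·73 + 16
73 = 4·16 + 9
16 = 1·9 + 7
9 = 1·7 + 2
7 = 3·2 + 1
2 = 2·1 + 0
Back-substitute:
1 = 7 − 3·2
1 = −3·9 + 4·7
1 = 4·16 − 7·9
1 = −7·73 + 32·16
1 = 32·1330 − 583·73
1 = −583·2733 + 1198·1330
1 = 1198·4063 − 1781·2733
1 = −1781·39300 + 17227·4063
So 4063·17227 ≡ 1 (mod 39300), hence d = 17227.

17227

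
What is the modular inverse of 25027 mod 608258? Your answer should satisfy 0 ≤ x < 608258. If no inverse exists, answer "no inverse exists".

Run Euclid on (608258, 25027):
608258 = 24·25027 + 7610
25027 = 3·7610 + 2197
7610 = 3·2197 + 1019
2197 = 2·1019 + 159
1019 = 6·159 + 65
159 = 2·65 + 29
65 = 2·29 + 7
29 = 4·7 + 1
7 = 7·1 + 0
The gcd is 1. Working backward:
1 = 29 − 4·7
1 = −4·65 + 9·29
1 = 9·159 − 22·65
1 = −22·1019 + 141·159
1 = 141·2197 − 304·1019
1 = −304·7610 + 1053·2197
1 = 1053·25027 − 3463·7610
1 = −3463·608258 + 84165·25027
So 25027·84165 ≡ 1 (mod 608258).

84165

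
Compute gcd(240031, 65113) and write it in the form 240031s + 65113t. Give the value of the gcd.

1

Apply Euclid's algorithm to 240031 and 65113:
240031 = 3×65113 + 44692
65113 = 1×44692 + 20421
44692 = 2×20421 + 3850
20421 = 5×3850 + 1171
3850 = 3×1171 + 337
1171 = 3×337 + 160
337 = 2×160 + 17
160 = 9×17 + 7
17 = 2×7 + 3
7 = 2×3 + 1
3 = 3×1 + 0
gcd(240031, 65113) = 1.
Express as a combination:
1 = 7 − 2·3
1 = −2·17 + 5·7
1 = 5·160 − 47·17
1 = −47·337 + 99·160
1 = 99·1171 − 344·337
1 = −344·3850 + 1131·1171
1 = 1131·20421 − 5999·3850
1 = −5999·44692 + 13129·20421
1 = 13129·65113 − 19128·44692
1 = −19128·240031 + 70513·65113
So 1 = (-19128)·240031 + (70513)·65113.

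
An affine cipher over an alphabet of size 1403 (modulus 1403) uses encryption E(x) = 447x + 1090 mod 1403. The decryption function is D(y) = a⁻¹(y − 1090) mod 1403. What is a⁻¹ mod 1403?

973

Extended Euclidean algorithm:
1403 = 3·447 + 62
447 = 7·62 + 13
62 = 4·13 + 10
13 = 1·10 + 3
10 = 3·3 + 1
3 = 3·1 + 0
The gcd is 1. Working backward:
1 = 10 − 3·3
1 = −3·13 + 4·10
1 = 4·62 − 19·13
1 = −19·447 + 137·62
1 = 137·1403 − 430·447
So 447·(-430) ≡ 1 (mod 1403), and -430 ≡ 973 (mod 1403).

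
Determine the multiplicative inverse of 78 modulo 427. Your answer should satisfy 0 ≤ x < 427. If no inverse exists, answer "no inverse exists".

Extended Euclidean algorithm:
427 = 5*78 + 37
78 = 2*37 + 4
37 = 9*4 + 1
4 = 4*1 + 0
gcd = 1, so the inverse exists. Back-substitute:
1 = 37 − 9·4
1 = −9·78 + 19·37
1 = 19·427 − 104·78
Thus 78·(-104) ≡ 1 (mod 427); reducing, -104 mod 427 = 323.

323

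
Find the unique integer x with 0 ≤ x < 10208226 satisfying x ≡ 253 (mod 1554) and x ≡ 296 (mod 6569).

4105921

Write x = 253 + 1554·k. Then 1554·k ≡ 296 − 253 ≡ 43 (mod 6569).
Need 1554⁻¹ mod 6569. Extended Euclid on (6569, 1554):
6569 = 4*1554 + 353
1554 = 4*353 + 142
353 = 2*142 + 69
142 = 2*69 + 4
69 = 17*4 + 1
4 = 4*1 + 0
Back-substitute:
1 = 69 − 17·4
1 = −17·142 + 35·69
1 = 35·353 − 87·142
1 = −87·1554 + 383·353
1 = 383·6569 − 1619·1554
1554⁻¹ ≡ 4950 (mod 6569), so k ≡ 4950·43 ≡ 2642 (mod 6569).
x = 253 + 1554·2642 = 4105921.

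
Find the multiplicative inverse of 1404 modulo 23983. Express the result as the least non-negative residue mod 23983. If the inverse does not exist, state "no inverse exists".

gcd(23983, 1404) by repeated division:
23983 = 17*1404 + 115
1404 = 12*115 + 24
115 = 4*24 + 19
24 = 1*19 + 5
19 = 3*5 + 4
5 = 1*4 + 1
4 = 4*1 + 0
The gcd is 1. Working backward:
1 = 5 − 4
1 = −19 + 4·5
1 = 4·24 − 5·19
1 = −5·115 + 24·24
1 = 24·1404 − 293·115
1 = −293·23983 + 5005·1404
So 1404·5005 ≡ 1 (mod 23983).

5005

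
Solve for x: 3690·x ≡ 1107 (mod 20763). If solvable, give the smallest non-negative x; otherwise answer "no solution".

231

First find gcd(3690, 20763):
20763 = 5*3690 + 2313
3690 = 1*2313 + 1377
2313 = 1*1377 + 936
1377 = 1*936 + 441
936 = 2*441 + 54
441 = 8*54 + 9
54 = 6*9 + 0
gcd = 9 and 9 | 1107, so solutions exist. Divide through by 9: 410x ≡ 123 (mod 2307).
Now find 410⁻¹ mod 2307:
2307 = 5·410 + 257
410 = 1·257 + 153
257 = 1·153 + 104
153 = 1·104 + 49
104 = 2·49 + 6
49 = 8·6 + 1
6 = 6·1 + 0
Back-substitute:
1 = 49 − 8·6
1 = −8·104 + 17·49
1 = 17·153 − 25·104
1 = −25·257 + 42·153
1 = 42·410 − 67·257
1 = −67·2307 + 377·410
So 410⁻¹ ≡ 377 (mod 2307).
Then x ≡ 377·123 ≡ 231 (mod 2307); the smallest non-negative solution is x = 231.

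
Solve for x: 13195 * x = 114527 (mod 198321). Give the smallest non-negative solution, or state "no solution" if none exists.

172448

First find gcd(13195, 198321):
198321 = 15×13195 + 396
13195 = 33×396 + 127
396 = 3×127 + 15
127 = 8×15 + 7
15 = 2×7 + 1
7 = 7×1 + 0
gcd = 1, so a unique solution mod 198321 exists.
Back-substitute for the Bézout coefficients:
1 = 15 − 2·7
1 = −2·127 + 17·15
1 = 17·396 − 53·127
1 = −53·13195 + 1766·396
1 = 1766·198321 − 26543·13195
So 13195·(-26543) ≡ 1 (mod 198321), giving 13195⁻¹ ≡ 171778.
x ≡ 13195⁻¹·114527 ≡ 171778·114527 ≡ 172448 (mod 198321).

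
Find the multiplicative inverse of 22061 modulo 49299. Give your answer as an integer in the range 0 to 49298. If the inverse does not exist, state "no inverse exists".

Run Euclid on (49299, 22061):
49299 = 2·22061 + 5177
22061 = 4·5177 + 1353
5177 = 3·1353 + 1118
1353 = 1·1118 + 235
1118 = 4·235 + 178
235 = 1·178 + 57
178 = 3·57 + 7
57 = 8·7 + 1
7 = 7·1 + 0
gcd = 1, so the inverse exists. Back-substitute:
1 = 57 − 8·7
1 = −8·178 + 25·57
1 = 25·235 − 33·178
1 = −33·1118 + 157·235
1 = 157·1353 − 190·1118
1 = −190·5177 + 727·1353
1 = 727·22061 − 3098·5177
1 = −3098·49299 + 6923·22061
So 22061·6923 ≡ 1 (mod 49299).

6923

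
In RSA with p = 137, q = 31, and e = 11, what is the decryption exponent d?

371

φ(n) = (p−1)(q−1) = 136·30 = 4080.
Need d with 11·d ≡ 1 (mod 4080). Apply the extended Euclidean algorithm:
4080 = 370·11 + 10
11 = 1·10 + 1
10 = 10·1 + 0
Back-substitute:
1 = 11 − 10
1 = −4080 + 371·11
So 11·371 ≡ 1 (mod 4080), hence d = 371.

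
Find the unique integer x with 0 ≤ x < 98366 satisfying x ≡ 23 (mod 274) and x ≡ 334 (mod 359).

Write x = 23 + 274·k. Then 274·k ≡ 334 − 23 ≡ 311 (mod 359).
Need 274⁻¹ mod 359. Extended Euclid on (359, 274):
359 = 1·274 + 85
274 = 3·85 + 19
85 = 4·19 + 9
19 = 2·9 + 1
9 = 9·1 + 0
Back-substitute:
1 = 19 − 2·9
1 = −2·85 + 9·19
1 = 9·274 − 29·85
1 = −29·359 + 38·274
274⁻¹ ≡ 38 (mod 359), so k ≡ 38·311 ≡ 330 (mod 359).
x = 23 + 274·330 = 90443.

90443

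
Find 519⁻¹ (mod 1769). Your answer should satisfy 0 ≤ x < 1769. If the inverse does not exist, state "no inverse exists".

Apply the Euclidean algorithm to 1769 and 519:
1769 = 3*519 + 212
519 = 2*212 + 95
212 = 2*95 + 22
95 = 4*22 + 7
22 = 3*7 + 1
7 = 7*1 + 0
gcd = 1, so the inverse exists. Back-substitute:
1 = 22 − 3·7
1 = −3·95 + 13·22
1 = 13·212 − 29·95
1 = −29·519 + 71·212
1 = 71·1769 − 242·519
Hence 519⁻¹ ≡ -242 ≡ 1527 (mod 1769).

1527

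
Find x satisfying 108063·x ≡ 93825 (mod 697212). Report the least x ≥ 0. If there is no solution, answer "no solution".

First find gcd(108063, 697212):
697212 = 6×108063 + 48834
108063 = 2×48834 + 10395
48834 = 4×10395 + 7254
10395 = 1×7254 + 3141
7254 = 2×3141 + 972
3141 = 3×972 + 225
972 = 4×225 + 72
225 = 3×72 + 9
72 = 8×9 + 0
gcd = 9 and 9 | 93825, so solutions exist. Divide through by 9: 12007x ≡ 10425 (mod 77468).
Now find 12007⁻¹ mod 77468:
77468 = 6*12007 + 5426
12007 = 2*5426 + 1155
5426 = 4*1155 + 806
1155 = 1*806 + 349
806 = 2*349 + 108
349 = 3*108 + 25
108 = 4*25 + 8
25 = 3*8 + 1
8 = 8*1 + 0
Back-substitute:
1 = 25 − 3·8
1 = −3·108 + 13·25
1 = 13·349 − 42·108
1 = −42·806 + 97·349
1 = 97·1155 − 139·806
1 = −139·5426 + 653·1155
1 = 653·12007 − 1445·5426
1 = −1445·77468 + 9323·12007
So 12007⁻¹ ≡ 9323 (mod 77468).
Then x ≡ 9323·10425 ≡ 47403 (mod 77468); the smallest non-negative solution is x = 47403.

47403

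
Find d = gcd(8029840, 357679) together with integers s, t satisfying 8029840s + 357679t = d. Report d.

7

Apply Euclid's algorithm to 8029840 and 357679:
8029840 = 22·357679 + 160902
357679 = 2·160902 + 35875
160902 = 4·35875 + 17402
35875 = 2·17402 + 1071
17402 = 16·1071 + 266
1071 = 4·266 + 7
266 = 38·7 + 0
gcd(8029840, 357679) = 7.
Express as a combination:
7 = 1071 − 4·266
7 = −4·17402 + 65·1071
7 = 65·35875 − 134·17402
7 = −134·160902 + 601·35875
7 = 601·357679 − 1336·160902
7 = −1336·8029840 + 29993·357679
So 7 = (-1336)·8029840 + (29993)·357679.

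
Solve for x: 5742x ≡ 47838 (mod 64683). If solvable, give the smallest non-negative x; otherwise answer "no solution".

gcd(5742, 64683):
64683 = 11×5742 + 1521
5742 = 3×1521 + 1179
1521 = 1×1179 + 342
1179 = 3×342 + 153
342 = 2×153 + 36
153 = 4×36 + 9
36 = 4×9 + 0
gcd = 9, but 9 ∤ 47838, so the congruence has no solution.

no solution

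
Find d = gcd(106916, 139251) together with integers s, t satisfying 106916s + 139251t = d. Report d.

1

Euclidean algorithm:
139251 = 1*106916 + 32335
106916 = 3*32335 + 9911
32335 = 3*9911 + 2602
9911 = 3*2602 + 2105
2602 = 1*2105 + 497
2105 = 4*497 + 117
497 = 4*117 + 29
117 = 4*29 + 1
29 = 29*1 + 0
gcd(106916, 139251) = 1.
Working backward:
1 = 117 − 4·29
1 = −4·497 + 17·117
1 = 17·2105 − 72·497
1 = −72·2602 + 89·2105
1 = 89·9911 − 339·2602
1 = −339·32335 + 1106·9911
1 = 1106·106916 − 3657·32335
1 = −3657·139251 + 4763·106916
So 1 = (-3657)·139251 + (4763)·106916.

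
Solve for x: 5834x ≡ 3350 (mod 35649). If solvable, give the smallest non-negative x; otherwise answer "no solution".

First find gcd(5834, 35649):
35649 = 6·5834 + 645
5834 = 9·645 + 29
645 = 22·29 + 7
29 = 4·7 + 1
7 = 7·1 + 0
gcd = 1, so a unique solution mod 35649 exists.
Back-substitute for the Bézout coefficients:
1 = 29 − 4·7
1 = −4·645 + 89·29
1 = 89·5834 − 805·645
1 = −805·35649 + 4919·5834
So 5834·(4919) ≡ 1 (mod 35649), giving 5834⁻¹ ≡ 4919.
x ≡ 5834⁻¹·3350 ≡ 4919·3350 ≡ 8812 (mod 35649).

8812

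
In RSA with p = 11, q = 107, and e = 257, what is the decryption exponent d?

φ(n) = (p−1)(q−1) = 10·106 = 1060.
Need d with 257·d ≡ 1 (mod 1060). Apply the extended Euclidean algorithm:
1060 = 4×257 + 32
257 = 8×32 + 1
32 = 32×1 + 0
Back-substitute:
1 = 257 − 8·32
1 = −8·1060 + 33·257
So 257·33 ≡ 1 (mod 1060), hence d = 33.

33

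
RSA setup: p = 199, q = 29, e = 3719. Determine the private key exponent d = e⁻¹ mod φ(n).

1607

φ(n) = (p−1)(q−1) = 198·28 = 5544.
Need d with 3719·d ≡ 1 (mod 5544). Apply the extended Euclidean algorithm:
5544 = 1*3719 + 1825
3719 = 2*1825 + 69
1825 = 26*69 + 31
69 = 2*31 + 7
31 = 4*7 + 3
7 = 2*3 + 1
3 = 3*1 + 0
Back-substitute:
1 = 7 − 2·3
1 = −2·31 + 9·7
1 = 9·69 − 20·31
1 = −20·1825 + 529·69
1 = 529·3719 − 1078·1825
1 = −1078·5544 + 1607·3719
So 3719·1607 ≡ 1 (mod 5544), hence d = 1607.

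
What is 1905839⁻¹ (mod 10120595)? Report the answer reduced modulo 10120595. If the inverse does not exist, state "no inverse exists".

Apply the Euclidean algorithm to 10120595 and 1905839:
10120595 = 5·1905839 + 591400
1905839 = 3·591400 + 131639
591400 = 4·131639 + 64844
131639 = 2·64844 + 1951
64844 = 33·1951 + 461
1951 = 4·461 + 107
461 = 4·107 + 33
107 = 3·33 + 8
33 = 4·8 + 1
8 = 8·1 + 0
Since gcd(1905839, 10120595) = 1, back-substitute to write 1 as a combination:
1 = 33 − 4·8
1 = −4·107 + 13·33
1 = 13·461 − 56·107
1 = −56·1951 + 237·461
1 = 237·64844 − 7877·1951
1 = −7877·131639 + 15991·64844
1 = 15991·591400 − 71841·131639
1 = −71841·1905839 + 231514·591400
1 = 231514·10120595 − 1229411·1905839
Thus 1905839·(-1229411) ≡ 1 (mod 10120595); reducing, -1229411 mod 10120595 = 8891184.

8891184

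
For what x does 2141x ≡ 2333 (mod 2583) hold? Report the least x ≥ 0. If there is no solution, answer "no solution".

First find gcd(2141, 2583):
2583 = 1*2141 + 442
2141 = 4*442 + 373
442 = 1*373 + 69
373 = 5*69 + 28
69 = 2*28 + 13
28 = 2*13 + 2
13 = 6*2 + 1
2 = 2*1 + 0
gcd = 1, so a unique solution mod 2583 exists.
Back-substitute for the Bézout coefficients:
1 = 13 − 6·2
1 = −6·28 + 13·13
1 = 13·69 − 32·28
1 = −32·373 + 173·69
1 = 173·442 − 205·373
1 = −205·2141 + 993·442
1 = 993·2583 − 1198·2141
So 2141·(-1198) ≡ 1 (mod 2583), giving 2141⁻¹ ≡ 1385.
x ≡ 2141⁻¹·2333 ≡ 1385·2333 ≡ 2455 (mod 2583).

2455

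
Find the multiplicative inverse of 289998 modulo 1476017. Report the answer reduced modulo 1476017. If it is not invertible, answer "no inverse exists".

Apply the Euclidean algorithm to 1476017 and 289998:
1476017 = 5×289998 + 26027
289998 = 11×26027 + 3701
26027 = 7×3701 + 120
3701 = 30×120 + 101
120 = 1×101 + 19
101 = 5×19 + 6
19 = 3×6 + 1
6 = 6×1 + 0
The gcd is 1. Working backward:
1 = 19 − 3·6
1 = −3·101 + 16·19
1 = 16·120 − 19·101
1 = −19·3701 + 586·120
1 = 586·26027 − 4121·3701
1 = −4121·289998 + 45917·26027
1 = 45917·1476017 − 233706·289998
Hence 289998⁻¹ ≡ -233706 ≡ 1242311 (mod 1476017).

1242311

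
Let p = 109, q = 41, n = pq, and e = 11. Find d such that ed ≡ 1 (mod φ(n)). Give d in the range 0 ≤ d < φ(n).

φ(n) = (p−1)(q−1) = 108·40 = 4320.
Need d with 11·d ≡ 1 (mod 4320). Apply the extended Euclidean algorithm:
4320 = 392*11 + 8
11 = 1*8 + 3
8 = 2*3 + 2
3 = 1*2 + 1
2 = 2*1 + 0
Back-substitute:
1 = 3 − 2
1 = −8 + 3·3
1 = 3·11 − 4·8
1 = −4·4320 + 1571·11
So 11·1571 ≡ 1 (mod 4320), hence d = 1571.

1571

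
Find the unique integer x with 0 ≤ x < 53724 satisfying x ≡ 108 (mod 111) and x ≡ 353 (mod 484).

44397

Write x = 108 + 111·k. Then 111·k ≡ 353 − 108 ≡ 245 (mod 484).
Need 111⁻¹ mod 484. Extended Euclid on (484, 111):
484 = 4*111 + 40
111 = 2*40 + 31
40 = 1*31 + 9
31 = 3*9 + 4
9 = 2*4 + 1
4 = 4*1 + 0
Back-substitute:
1 = 9 − 2·4
1 = −2·31 + 7·9
1 = 7·40 − 9·31
1 = −9·111 + 25·40
1 = 25·484 − 109·111
111⁻¹ ≡ 375 (mod 484), so k ≡ 375·245 ≡ 399 (mod 484).
x = 108 + 111·399 = 44397.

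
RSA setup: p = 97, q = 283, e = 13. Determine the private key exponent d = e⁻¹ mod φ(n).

φ(n) = (p−1)(q−1) = 96·282 = 27072.
Need d with 13·d ≡ 1 (mod 27072). Apply the extended Euclidean algorithm:
27072 = 2082·13 + 6
13 = 2·6 + 1
6 = 6·1 + 0
Back-substitute:
1 = 13 − 2·6
1 = −2·27072 + 4165·13
So 13·4165 ≡ 1 (mod 27072), hence d = 4165.

4165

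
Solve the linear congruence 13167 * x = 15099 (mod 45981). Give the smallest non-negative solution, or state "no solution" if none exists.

no solution

gcd(13167, 45981):
45981 = 3*13167 + 6480
13167 = 2*6480 + 207
6480 = 31*207 + 63
207 = 3*63 + 18
63 = 3*18 + 9
18 = 2*9 + 0
gcd = 9, but 9 ∤ 15099, so the congruence has no solution.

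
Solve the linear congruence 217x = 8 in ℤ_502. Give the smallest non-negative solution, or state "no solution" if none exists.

First find gcd(217, 502):
502 = 2*217 + 68
217 = 3*68 + 13
68 = 5*13 + 3
13 = 4*3 + 1
3 = 3*1 + 0
gcd = 1, so a unique solution mod 502 exists.
Back-substitute for the Bézout coefficients:
1 = 13 − 4·3
1 = −4·68 + 21·13
1 = 21·217 − 67·68
1 = −67·502 + 155·217
So 217·(155) ≡ 1 (mod 502), giving 217⁻¹ ≡ 155.
x ≡ 217⁻¹·8 ≡ 155·8 ≡ 236 (mod 502).

236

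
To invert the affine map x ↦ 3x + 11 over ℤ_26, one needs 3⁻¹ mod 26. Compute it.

9

Run Euclid on (26, 3):
26 = 8*3 + 2
3 = 1*2 + 1
2 = 2*1 + 0
The gcd is 1. Working backward:
1 = 3 − 2
1 = −26 + 9·3
So 3·9 ≡ 1 (mod 26).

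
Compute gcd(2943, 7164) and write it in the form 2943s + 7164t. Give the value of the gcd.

9

Euclidean algorithm:
7164 = 2·2943 + 1278
2943 = 2·1278 + 387
1278 = 3·387 + 117
387 = 3·117 + 36
117 = 3·36 + 9
36 = 4·9 + 0
gcd(2943, 7164) = 9.
Back-substituting:
9 = 117 − 3·36
9 = −3·387 + 10·117
9 = 10·1278 − 33·387
9 = −33·2943 + 76·1278
9 = 76·7164 − 185·2943
So 9 = (76)·7164 + (-185)·2943.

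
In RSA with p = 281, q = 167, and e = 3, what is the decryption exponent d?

30987

φ(n) = (p−1)(q−1) = 280·166 = 46480.
Need d with 3·d ≡ 1 (mod 46480). Apply the extended Euclidean algorithm:
46480 = 15493·3 + 1
3 = 3·1 + 0
Back-substitute:
1 = 46480 − 15493·3
So 3·(-15493) ≡ 1 (mod 46480), hence d ≡ -15493 ≡ 30987 (mod 46480).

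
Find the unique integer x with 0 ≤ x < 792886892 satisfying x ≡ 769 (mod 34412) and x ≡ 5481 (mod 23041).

770588685

Write x = 769 + 34412·k. Then 34412·k ≡ 5481 − 769 ≡ 4712 (mod 23041).
Need 34412⁻¹ mod 23041. Extended Euclid on (23041, 11371):
23041 = 2*11371 + 299
11371 = 38*299 + 9
299 = 33*9 + 2
9 = 4*2 + 1
2 = 2*1 + 0
Back-substitute:
1 = 9 − 4·2
1 = −4·299 + 133·9
1 = 133·11371 − 5058·299
1 = −5058·23041 + 10249·11371
34412⁻¹ ≡ 10249 (mod 23041), so k ≡ 10249·4712 ≡ 22393 (mod 23041).
x = 769 + 34412·22393 = 770588685.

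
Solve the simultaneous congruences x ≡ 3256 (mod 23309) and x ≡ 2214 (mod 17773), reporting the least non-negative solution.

Write x = 3256 + 23309·k. Then 23309·k ≡ 2214 − 3256 ≡ 16731 (mod 17773).
Need 23309⁻¹ mod 17773. Extended Euclid on (17773, 5536):
17773 = 3·5536 + 1165
5536 = 4·1165 + 876
1165 = 1·876 + 289
876 = 3·289 + 9
289 = 32·9 + 1
9 = 9·1 + 0
Back-substitute:
1 = 289 − 32·9
1 = −32·876 + 97·289
1 = 97·1165 − 129·876
1 = −129·5536 + 613·1165
1 = 613·17773 − 1968·5536
23309⁻¹ ≡ 15805 (mod 17773), so k ≡ 15805·16731 ≡ 6761 (mod 17773).
x = 3256 + 23309·6761 = 157595405.

157595405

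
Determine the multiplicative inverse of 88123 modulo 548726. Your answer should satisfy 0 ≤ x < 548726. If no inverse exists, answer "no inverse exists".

460081

gcd(548726, 88123) by repeated division:
548726 = 6×88123 + 19988
88123 = 4×19988 + 8171
19988 = 2×8171 + 3646
8171 = 2×3646 + 879
3646 = 4×879 + 130
879 = 6×130 + 99
130 = 1×99 + 31
99 = 3×31 + 6
31 = 5×6 + 1
6 = 6×1 + 0
gcd = 1, so the inverse exists. Back-substitute:
1 = 31 − 5·6
1 = −5·99 + 16·31
1 = 16·130 − 21·99
1 = −21·879 + 142·130
1 = 142·3646 − 589·879
1 = −589·8171 + 1320·3646
1 = 1320·19988 − 3229·8171
1 = −3229·88123 + 14236·19988
1 = 14236·548726 − 88645·88123
Thus 88123·(-88645) ≡ 1 (mod 548726); reducing, -88645 mod 548726 = 460081.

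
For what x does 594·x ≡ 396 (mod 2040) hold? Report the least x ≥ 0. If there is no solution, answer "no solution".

114

First find gcd(594, 2040):
2040 = 3*594 + 258
594 = 2*258 + 78
258 = 3*78 + 24
78 = 3*24 + 6
24 = 4*6 + 0
gcd = 6 and 6 | 396, so solutions exist. Divide through by 6: 99x ≡ 66 (mod 340).
Now find 99⁻¹ mod 340:
340 = 3*99 + 43
99 = 2*43 + 13
43 = 3*13 + 4
13 = 3*4 + 1
4 = 4*1 + 0
Back-substitute:
1 = 13 − 3·4
1 = −3·43 + 10·13
1 = 10·99 − 23·43
1 = −23·340 + 79·99
So 99⁻¹ ≡ 79 (mod 340).
Then x ≡ 79·66 ≡ 114 (mod 340); the smallest non-negative solution is x = 114.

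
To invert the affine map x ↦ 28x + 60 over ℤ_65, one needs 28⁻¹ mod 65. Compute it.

Run Euclid on (65, 28):
65 = 2*28 + 9
28 = 3*9 + 1
9 = 9*1 + 0
gcd = 1, so the inverse exists. Back-substitute:
1 = 28 − 3·9
1 = −3·65 + 7·28
So 28·7 ≡ 1 (mod 65).

7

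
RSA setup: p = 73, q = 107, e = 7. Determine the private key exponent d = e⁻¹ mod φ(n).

3271

φ(n) = (p−1)(q−1) = 72·106 = 7632.
Need d with 7·d ≡ 1 (mod 7632). Apply the extended Euclidean algorithm:
7632 = 1090·7 + 2
7 = 3·2 + 1
2 = 2·1 + 0
Back-substitute:
1 = 7 − 3·2
1 = −3·7632 + 3271·7
So 7·3271 ≡ 1 (mod 7632), hence d = 3271.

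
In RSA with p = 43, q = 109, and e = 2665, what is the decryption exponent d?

φ(n) = (p−1)(q−1) = 42·108 = 4536.
Need d with 2665·d ≡ 1 (mod 4536). Apply the extended Euclidean algorithm:
4536 = 1·2665 + 1871
2665 = 1·1871 + 794
1871 = 2·794 + 283
794 = 2·283 + 228
283 = 1·228 + 55
228 = 4·55 + 8
55 = 6·8 + 7
8 = 1·7 + 1
7 = 7·1 + 0
Back-substitute:
1 = 8 − 7
1 = −55 + 7·8
1 = 7·228 − 29·55
1 = −29·283 + 36·228
1 = 36·794 − 101·283
1 = −101·1871 + 238·794
1 = 238·2665 − 339·1871
1 = −339·4536 + 577·2665
So 2665·577 ≡ 1 (mod 4536), hence d = 577.

577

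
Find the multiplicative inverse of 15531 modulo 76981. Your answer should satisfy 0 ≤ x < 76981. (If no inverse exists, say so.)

Apply the Euclidean algorithm to 76981 and 15531:
76981 = 4×15531 + 14857
15531 = 1×14857 + 674
14857 = 22×674 + 29
674 = 23×29 + 7
29 = 4×7 + 1
7 = 7×1 + 0
Since gcd(15531, 76981) = 1, back-substitute to write 1 as a combination:
1 = 29 − 4·7
1 = −4·674 + 93·29
1 = 93·14857 − 2050·674
1 = −2050·15531 + 2143·14857
1 = 2143·76981 − 10622·15531
Hence 15531⁻¹ ≡ -10622 ≡ 66359 (mod 76981).

66359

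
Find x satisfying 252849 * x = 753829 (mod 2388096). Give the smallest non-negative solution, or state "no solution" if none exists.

no solution

gcd(252849, 2388096):
2388096 = 9*252849 + 112455
252849 = 2*112455 + 27939
112455 = 4*27939 + 699
27939 = 39*699 + 678
699 = 1*678 + 21
678 = 32*21 + 6
21 = 3*6 + 3
6 = 2*3 + 0
gcd = 3, but 3 ∤ 753829, so the congruence has no solution.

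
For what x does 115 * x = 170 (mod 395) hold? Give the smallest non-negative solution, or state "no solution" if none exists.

First find gcd(115, 395):
395 = 3·115 + 50
115 = 2·50 + 15
50 = 3·15 + 5
15 = 3·5 + 0
gcd = 5 and 5 | 170, so solutions exist. Divide through by 5: 23x ≡ 34 (mod 79).
Now find 23⁻¹ mod 79:
79 = 3×23 + 10
23 = 2×10 + 3
10 = 3×3 + 1
3 = 3×1 + 0
Back-substitute:
1 = 10 − 3·3
1 = −3·23 + 7·10
1 = 7·79 − 24·23
So 23·(-24) ≡ 1 (mod 79), i.e. 23⁻¹ ≡ 55.
Then x ≡ 55·34 ≡ 53 (mod 79); the smallest non-negative solution is x = 53.

53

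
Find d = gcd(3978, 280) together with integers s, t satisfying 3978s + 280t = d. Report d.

2

Euclidean algorithm:
3978 = 14*280 + 58
280 = 4*58 + 48
58 = 1*48 + 10
48 = 4*10 + 8
10 = 1*8 + 2
8 = 4*2 + 0
gcd(3978, 280) = 2.
Back-substituting:
2 = 10 − 8
2 = −48 + 5·10
2 = 5·58 − 6·48
2 = −6·280 + 29·58
2 = 29·3978 − 412·280
So 2 = (29)·3978 + (-412)·280.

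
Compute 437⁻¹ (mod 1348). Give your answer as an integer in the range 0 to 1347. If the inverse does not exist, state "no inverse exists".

765

gcd(1348, 437) by repeated division:
1348 = 3·437 + 37
437 = 11·37 + 30
37 = 1·30 + 7
30 = 4·7 + 2
7 = 3·2 + 1
2 = 2·1 + 0
Since gcd(437, 1348) = 1, back-substitute to write 1 as a combination:
1 = 7 − 3·2
1 = −3·30 + 13·7
1 = 13·37 − 16·30
1 = −16·437 + 189·37
1 = 189·1348 − 583·437
Thus 437·(-583) ≡ 1 (mod 1348); reducing, -583 mod 1348 = 765.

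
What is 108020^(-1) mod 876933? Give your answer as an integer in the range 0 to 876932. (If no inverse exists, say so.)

Run Euclid on (876933, 108020):
876933 = 8×108020 + 12773
108020 = 8×12773 + 5836
12773 = 2×5836 + 1101
5836 = 5×1101 + 331
1101 = 3×331 + 108
331 = 3×108 + 7
108 = 15×7 + 3
7 = 2×3 + 1
3 = 3×1 + 0
Since gcd(108020, 876933) = 1, back-substitute to write 1 as a combination:
1 = 7 − 2·3
1 = −2·108 + 31·7
1 = 31·331 − 95·108
1 = −95·1101 + 316·331
1 = 316·5836 − 1675·1101
1 = −1675·12773 + 3666·5836
1 = 3666·108020 − 31003·12773
1 = −31003·876933 + 251690·108020
So 108020·251690 ≡ 1 (mod 876933).

251690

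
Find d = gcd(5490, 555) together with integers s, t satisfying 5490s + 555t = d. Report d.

Euclidean algorithm:
5490 = 9*555 + 495
555 = 1*495 + 60
495 = 8*60 + 15
60 = 4*15 + 0
gcd(5490, 555) = 15.
Express as a combination:
15 = 495 − 8·60
15 = −8·555 + 9·495
15 = 9·5490 − 89·555
So 15 = (9)·5490 + (-89)·555.

15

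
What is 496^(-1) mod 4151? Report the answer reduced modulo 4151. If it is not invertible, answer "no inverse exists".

Run Euclid on (4151, 496):
4151 = 8×496 + 183
496 = 2×183 + 130
183 = 1×130 + 53
130 = 2×53 + 24
53 = 2×24 + 5
24 = 4×5 + 4
5 = 1×4 + 1
4 = 4×1 + 0
Since gcd(496, 4151) = 1, back-substitute to write 1 as a combination:
1 = 5 − 4
1 = −24 + 5·5
1 = 5·53 − 11·24
1 = −11·130 + 27·53
1 = 27·183 − 38·130
1 = −38·496 + 103·183
1 = 103·4151 − 862·496
Hence 496⁻¹ ≡ -862 ≡ 3289 (mod 4151).

3289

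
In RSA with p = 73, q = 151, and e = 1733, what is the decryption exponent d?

3197

φ(n) = (p−1)(q−1) = 72·150 = 10800.
Need d with 1733·d ≡ 1 (mod 10800). Apply the extended Euclidean algorithm:
10800 = 6×1733 + 402
1733 = 4×402 + 125
402 = 3×125 + 27
125 = 4×27 + 17
27 = 1×17 + 10
17 = 1×10 + 7
10 = 1×7 + 3
7 = 2×3 + 1
3 = 3×1 + 0
Back-substitute:
1 = 7 − 2·3
1 = −2·10 + 3·7
1 = 3·17 − 5·10
1 = −5·27 + 8·17
1 = 8·125 − 37·27
1 = −37·402 + 119·125
1 = 119·1733 − 513·402
1 = −513·10800 + 3197·1733
So 1733·3197 ≡ 1 (mod 10800), hence d = 3197.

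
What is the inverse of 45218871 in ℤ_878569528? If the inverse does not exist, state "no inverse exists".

433767775

Run Euclid on (878569528, 45218871):
878569528 = 19*45218871 + 19410979
45218871 = 2*19410979 + 6396913
19410979 = 3*6396913 + 220240
6396913 = 29*220240 + 9953
220240 = 22*9953 + 1274
9953 = 7*1274 + 1035
1274 = 1*1035 + 239
1035 = 4*239 + 79
239 = 3*79 + 2
79 = 39*2 + 1
2 = 2*1 + 0
Since gcd(45218871, 878569528) = 1, back-substitute to write 1 as a combination:
1 = 79 − 39·2
1 = −39·239 + 118·79
1 = 118·1035 − 511·239
1 = −511·1274 + 629·1035
1 = 629·9953 − 4914·1274
1 = −4914·220240 + 108737·9953
1 = 108737·6396913 − 3158287·220240
1 = −3158287·19410979 + 9583598·6396913
1 = 9583598·45218871 − 22325483·19410979
1 = −22325483·878569528 + 433767775·45218871
So 45218871·433767775 ≡ 1 (mod 878569528).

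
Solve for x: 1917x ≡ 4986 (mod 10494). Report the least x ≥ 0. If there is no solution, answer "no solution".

First find gcd(1917, 10494):
10494 = 5*1917 + 909
1917 = 2*909 + 99
909 = 9*99 + 18
99 = 5*18 + 9
18 = 2*9 + 0
gcd = 9 and 9 | 4986, so solutions exist. Divide through by 9: 213x ≡ 554 (mod 1166).
Now find 213⁻¹ mod 1166:
1166 = 5*213 + 101
213 = 2*101 + 11
101 = 9*11 + 2
11 = 5*2 + 1
2 = 2*1 + 0
Back-substitute:
1 = 11 − 5·2
1 = −5·101 + 46·11
1 = 46·213 − 97·101
1 = −97·1166 + 531·213
So 213⁻¹ ≡ 531 (mod 1166).
Then x ≡ 531·554 ≡ 342 (mod 1166); the smallest non-negative solution is x = 342.

342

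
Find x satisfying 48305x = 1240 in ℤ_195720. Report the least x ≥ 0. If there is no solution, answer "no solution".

First find gcd(48305, 195720):
195720 = 4*48305 + 2500
48305 = 19*2500 + 805
2500 = 3*805 + 85
805 = 9*85 + 40
85 = 2*40 + 5
40 = 8*5 + 0
gcd = 5 and 5 | 1240, so solutions exist. Divide through by 5: 9661x ≡ 248 (mod 39144).
Now find 9661⁻¹ mod 39144:
39144 = 4·9661 + 500
9661 = 19·500 + 161
500 = 3·161 + 17
161 = 9·17 + 8
17 = 2·8 + 1
8 = 8·1 + 0
Back-substitute:
1 = 17 − 2·8
1 = −2·161 + 19·17
1 = 19·500 − 59·161
1 = −59·9661 + 1140·500
1 = 1140·39144 − 4619·9661
So 9661·(-4619) ≡ 1 (mod 39144), i.e. 9661⁻¹ ≡ 34525.
Then x ≡ 34525·248 ≡ 28808 (mod 39144); the smallest non-negative solution is x = 28808.

28808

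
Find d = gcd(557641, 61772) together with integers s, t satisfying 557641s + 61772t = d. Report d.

Euclidean algorithm:
557641 = 9*61772 + 1693
61772 = 36*1693 + 824
1693 = 2*824 + 45
824 = 18*45 + 14
45 = 3*14 + 3
14 = 4*3 + 2
3 = 1*2 + 1
2 = 2*1 + 0
gcd(557641, 61772) = 1.
Working backward:
1 = 3 − 2
1 = −14 + 5·3
1 = 5·45 − 16·14
1 = −16·824 + 293·45
1 = 293·1693 − 602·824
1 = −602·61772 + 21965·1693
1 = 21965·557641 − 198287·61772
So 1 = (21965)·557641 + (-198287)·61772.

1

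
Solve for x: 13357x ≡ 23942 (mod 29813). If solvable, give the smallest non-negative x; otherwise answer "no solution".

5343

First find gcd(13357, 29813):
29813 = 2·13357 + 3099
13357 = 4·3099 + 961
3099 = 3·961 + 216
961 = 4·216 + 97
216 = 2·97 + 22
97 = 4·22 + 9
22 = 2·9 + 4
9 = 2·4 + 1
4 = 4·1 + 0
gcd = 1, so a unique solution mod 29813 exists.
Back-substitute for the Bézout coefficients:
1 = 9 − 2·4
1 = −2·22 + 5·9
1 = 5·97 − 22·22
1 = −22·216 + 49·97
1 = 49·961 − 218·216
1 = −218·3099 + 703·961
1 = 703·13357 − 3030·3099
1 = −3030·29813 + 6763·13357
So 13357·(6763) ≡ 1 (mod 29813), giving 13357⁻¹ ≡ 6763.
x ≡ 13357⁻¹·23942 ≡ 6763·23942 ≡ 5343 (mod 29813).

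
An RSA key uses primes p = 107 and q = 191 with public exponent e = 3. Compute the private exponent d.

φ(n) = (p−1)(q−1) = 106·190 = 20140.
Need d with 3·d ≡ 1 (mod 20140). Apply the extended Euclidean algorithm:
20140 = 6713×3 + 1
3 = 3×1 + 0
Back-substitute:
1 = 20140 − 6713·3
So 3·(-6713) ≡ 1 (mod 20140), hence d ≡ -6713 ≡ 13427 (mod 20140).

13427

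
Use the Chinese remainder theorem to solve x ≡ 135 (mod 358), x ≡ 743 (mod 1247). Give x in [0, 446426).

Write x = 135 + 358·k. Then 358·k ≡ 743 − 135 ≡ 608 (mod 1247).
Need 358⁻¹ mod 1247. Extended Euclid on (1247, 358):
1247 = 3*358 + 173
358 = 2*173 + 12
173 = 14*12 + 5
12 = 2*5 + 2
5 = 2*2 + 1
2 = 2*1 + 0
Back-substitute:
1 = 5 − 2·2
1 = −2·12 + 5·5
1 = 5·173 − 72·12
1 = −72·358 + 149·173
1 = 149·1247 − 519·358
358⁻¹ ≡ 728 (mod 1247), so k ≡ 728·608 ≡ 1186 (mod 1247).
x = 135 + 358·1186 = 424723.

424723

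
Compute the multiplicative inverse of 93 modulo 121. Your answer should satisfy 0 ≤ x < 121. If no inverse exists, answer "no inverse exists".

Run Euclid on (121, 93):
121 = 1×93 + 28
93 = 3×28 + 9
28 = 3×9 + 1
9 = 9×1 + 0
The gcd is 1. Working backward:
1 = 28 − 3·9
1 = −3·93 + 10·28
1 = 10·121 − 13·93
Thus 93·(-13) ≡ 1 (mod 121); reducing, -13 mod 121 = 108.

108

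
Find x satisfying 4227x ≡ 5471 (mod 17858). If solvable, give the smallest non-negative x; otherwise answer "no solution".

First find gcd(4227, 17858):
17858 = 4*4227 + 950
4227 = 4*950 + 427
950 = 2*427 + 96
427 = 4*96 + 43
96 = 2*43 + 10
43 = 4*10 + 3
10 = 3*3 + 1
3 = 3*1 + 0
gcd = 1, so a unique solution mod 17858 exists.
Back-substitute for the Bézout coefficients:
1 = 10 − 3·3
1 = −3·43 + 13·10
1 = 13·96 − 29·43
1 = −29·427 + 129·96
1 = 129·950 − 287·427
1 = −287·4227 + 1277·950
1 = 1277·17858 − 5395·4227
So 4227·(-5395) ≡ 1 (mod 17858), giving 4227⁻¹ ≡ 12463.
x ≡ 4227⁻¹·5471 ≡ 12463·5471 ≡ 3229 (mod 17858).

3229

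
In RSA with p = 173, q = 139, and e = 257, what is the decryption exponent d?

φ(n) = (p−1)(q−1) = 172·138 = 23736.
Need d with 257·d ≡ 1 (mod 23736). Apply the extended Euclidean algorithm:
23736 = 92*257 + 92
257 = 2*92 + 73
92 = 1*73 + 19
73 = 3*19 + 16
19 = 1*16 + 3
16 = 5*3 + 1
3 = 3*1 + 0
Back-substitute:
1 = 16 − 5·3
1 = −5·19 + 6·16
1 = 6·73 − 23·19
1 = −23·92 + 29·73
1 = 29·257 − 81·92
1 = −81·23736 + 7481·257
So 257·7481 ≡ 1 (mod 23736), hence d = 7481.

7481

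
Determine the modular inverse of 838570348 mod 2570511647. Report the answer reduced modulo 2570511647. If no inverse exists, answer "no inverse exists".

no inverse exists

Compute gcd(838570348, 2570511647):
2570511647 = 3·838570348 + 54800603
838570348 = 15·54800603 + 16561303
54800603 = 3·16561303 + 5116694
16561303 = 3·5116694 + 1211221
5116694 = 4·1211221 + 271810
1211221 = 4·271810 + 123981
271810 = 2·123981 + 23848
123981 = 5·23848 + 4741
23848 = 5·4741 + 143
4741 = 33·143 + 22
143 = 6·22 + 11
22 = 2·11 + 0
Since gcd = 11 > 1, 838570348 is not a unit mod 2570511647.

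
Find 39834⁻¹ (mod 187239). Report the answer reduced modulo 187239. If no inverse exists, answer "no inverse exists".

no inverse exists

Euclidean algorithm on 187239, 39834:
187239 = 4*39834 + 27903
39834 = 1*27903 + 11931
27903 = 2*11931 + 4041
11931 = 2*4041 + 3849
4041 = 1*3849 + 192
3849 = 20*192 + 9
192 = 21*9 + 3
9 = 3*3 + 0
The gcd is 3, not 1, hence no inverse exists.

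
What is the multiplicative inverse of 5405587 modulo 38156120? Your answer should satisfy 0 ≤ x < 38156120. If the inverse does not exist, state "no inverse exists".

37013763

Extended Euclidean algorithm:
38156120 = 7*5405587 + 317011
5405587 = 17*317011 + 16400
317011 = 19*16400 + 5411
16400 = 3*5411 + 167
5411 = 32*167 + 67
167 = 2*67 + 33
67 = 2*33 + 1
33 = 33*1 + 0
Since gcd(5405587, 38156120) = 1, back-substitute to write 1 as a combination:
1 = 67 − 2·33
1 = −2·167 + 5·67
1 = 5·5411 − 162·167
1 = −162·16400 + 491·5411
1 = 491·317011 − 9491·16400
1 = −9491·5405587 + 161838·317011
1 = 161838·38156120 − 1142357·5405587
Hence 5405587⁻¹ ≡ -1142357 ≡ 37013763 (mod 38156120).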